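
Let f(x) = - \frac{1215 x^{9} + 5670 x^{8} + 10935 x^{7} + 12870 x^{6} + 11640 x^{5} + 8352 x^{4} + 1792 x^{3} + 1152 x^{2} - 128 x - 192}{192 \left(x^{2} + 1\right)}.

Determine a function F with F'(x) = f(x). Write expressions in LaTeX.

Since d/dx undoes antidifferentiation here, F'(x) = f(x) is required of F(x).
Check: d/dx[- 2 x^{3} + \frac{x^{2}}{3} - \frac{5 \left(- \frac{3 x^{2}}{4} - x\right)^{4}}{2} + \operatorname{atan}{\left(x \right)}] = \frac{- 1215 x^{9} - 5670 x^{8} - 10935 x^{7} - 12870 x^{6} - 11640 x^{5} - 8352 x^{4} - 1792 x^{3} - 1152 x^{2} + 128 x + 192}{192 x^{2} + 192}, which equals f(x).

An antiderivative is F(x) = - 2 x^{3} + \frac{x^{2}}{3} - \frac{5 \left(- \frac{3 x^{2}}{4} - x\right)^{4}}{2} + \operatorname{atan}{\left(x \right)}.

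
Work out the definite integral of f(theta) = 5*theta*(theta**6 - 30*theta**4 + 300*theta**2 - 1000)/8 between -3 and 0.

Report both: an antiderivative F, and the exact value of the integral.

The substitution u = 5 - theta**2/2 works: f is exactly (dF/du)*(du/dtheta) for that inner function.
F(theta) = 5*theta**8/64 - 25*theta**6/8 + 375*theta**4/8 - 625*theta**2/2 is an antiderivative of f.
Check: d/dtheta[5*theta**8/64 - 25*theta**6/8 + 375*theta**4/8 - 625*theta**2/2] = 5*theta**7/8 - 75*theta**5/4 + 375*theta**3/2 - 625*theta, which equals f(theta).
F(0) = 0; F(-3) = -49995/64.
Integral = F(0) - F(-3) = 49995/64.

Antiderivative: F(theta) = 5*theta**8/64 - 25*theta**6/8 + 375*theta**4/8 - 625*theta**2/2; value = 49995/64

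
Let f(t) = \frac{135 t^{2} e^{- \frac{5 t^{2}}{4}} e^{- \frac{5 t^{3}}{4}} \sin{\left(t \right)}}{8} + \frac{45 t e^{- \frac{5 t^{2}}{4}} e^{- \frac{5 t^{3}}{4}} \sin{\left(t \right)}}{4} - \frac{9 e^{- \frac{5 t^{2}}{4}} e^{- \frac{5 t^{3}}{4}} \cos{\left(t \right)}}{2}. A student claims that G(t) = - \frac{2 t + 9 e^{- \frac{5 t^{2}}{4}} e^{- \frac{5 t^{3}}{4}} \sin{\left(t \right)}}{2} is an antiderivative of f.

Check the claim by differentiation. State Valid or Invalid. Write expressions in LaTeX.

Invalid: d/dt[G] - f = -1, which is not 0.

d/dt[G] = \frac{\left(135 t^{2} \sin{\left(t \right)} + 90 t \sin{\left(t \right)} - 8 e^{\frac{5 t^{2}}{4}} e^{\frac{5 t^{3}}{4}} - 36 \cos{\left(t \right)}\right) e^{- \frac{5 t^{2}}{4}} e^{- \frac{5 t^{3}}{4}}}{8}
d/dt[G] - f(t) = -1 != 0.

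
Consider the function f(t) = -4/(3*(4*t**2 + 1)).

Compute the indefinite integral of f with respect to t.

Recover f(t) by differentiating a candidate F(t); any mismatch rules it out.
Check: d/dt[-2*atan(2*t)/3] = -4/(12*t**2 + 3), which equals f(t).

F(t) = -2*atan(2*t)/3 + C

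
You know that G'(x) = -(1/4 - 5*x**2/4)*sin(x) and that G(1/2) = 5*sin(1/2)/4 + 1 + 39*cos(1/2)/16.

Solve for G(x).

Check a candidate G(x) by differentiating: d/dx[G] must match the given G'(x).
A general antiderivative is -5*x**2*cos(x)/4 + 5*x*sin(x)/2 + 11*cos(x)/4 + C.
The condition gives C = 5*sin(1/2)/4 + 1 + 39*cos(1/2)/16 - (5*sin(1/2)/4 + 39*cos(1/2)/16) = 1.
So G(x) = -(5*x**2*cos(x) - 10*x*sin(x) - 11*cos(x) - 4)/4.
Check: d/dx[-(5*x**2*cos(x) - 10*x*sin(x) - 11*cos(x) - 4)/4] = 5*x**2*sin(x)/4 - sin(x)/4, which equals G'(x).

G(x) = -(5*x**2*cos(x) - 10*x*sin(x) - 11*cos(x) - 4)/4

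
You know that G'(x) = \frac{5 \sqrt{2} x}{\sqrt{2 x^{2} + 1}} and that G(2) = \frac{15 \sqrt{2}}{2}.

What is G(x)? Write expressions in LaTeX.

G(x) = \frac{5 \sqrt{4 x^{2} + 2}}{2}

The substitution u = 4 x^{2} + 2 works: G'(x) is exactly (dG/du)*(du/dx) for that inner function.
A general antiderivative is \frac{5 \sqrt{4 x^{2} + 2}}{2} + C.
The condition gives C = \frac{15 \sqrt{2}}{2} - (\frac{15 \sqrt{2}}{2}) = 0.
So G(x) = \frac{5 \sqrt{4 x^{2} + 2}}{2}.
Check: d/dx[\frac{5 \sqrt{4 x^{2} + 2}}{2}] = \frac{5 \sqrt{2} x}{\sqrt{2 x^{2} + 1}} = G'(x).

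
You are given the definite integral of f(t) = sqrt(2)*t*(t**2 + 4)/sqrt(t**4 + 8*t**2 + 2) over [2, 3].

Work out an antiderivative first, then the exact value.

f matches the chain-rule pattern g'(h)*h' with inner function h(t) = t**4/2 + 4*t**2 + 1; substituting u = h(t) collapses the integral.
F(t) = sqrt(2)*sqrt(t**4 + 8*t**2 + 2)/2 is an antiderivative of f.
Check: d/dt[sqrt(2)*sqrt(t**4 + 8*t**2 + 2)/2] = (sqrt(2)*t**3 + 4*sqrt(2)*t)/sqrt(t**4 + 8*t**2 + 2), which equals f(t).
F(3) = sqrt(310)/2; F(2) = 5.
Integral = F(3) - F(2) = -5 + sqrt(310)/2.

Antiderivative: F(t) = sqrt(2)*sqrt(t**4 + 8*t**2 + 2)/2; value = -5 + sqrt(310)/2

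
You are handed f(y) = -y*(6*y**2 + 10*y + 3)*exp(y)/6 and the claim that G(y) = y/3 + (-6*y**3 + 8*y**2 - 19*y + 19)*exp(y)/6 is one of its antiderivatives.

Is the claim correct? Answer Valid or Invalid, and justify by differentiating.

d/dy[G] = -y**3*exp(y) - 5*y**2*exp(y)/3 - y*exp(y)/2 + 1/3
d/dy[G] - f(y) = 1/3 != 0.

Invalid: d/dy[G] - f = 1/3, which is not 0.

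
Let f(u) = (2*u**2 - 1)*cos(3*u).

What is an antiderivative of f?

Check any antiderivative F(u) by computing F'(u) and comparing it with f(u).
Check: d/du[2*u**2*sin(3*u)/3 + 4*u*cos(3*u)/9 - 13*sin(3*u)/27] = 2*u**2*cos(3*u) - cos(3*u), which equals f(u).

An antiderivative is F(u) = 2*u**2*sin(3*u)/3 + 4*u*cos(3*u)/9 - 13*sin(3*u)/27.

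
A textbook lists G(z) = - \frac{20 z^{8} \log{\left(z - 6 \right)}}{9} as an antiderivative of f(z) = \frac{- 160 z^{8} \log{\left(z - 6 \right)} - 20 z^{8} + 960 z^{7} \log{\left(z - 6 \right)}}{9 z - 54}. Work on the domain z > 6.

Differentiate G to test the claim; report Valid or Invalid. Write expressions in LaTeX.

Valid - the claim checks out under differentiation.

d/dz[G] = \frac{- 160 z^{8} \log{\left(z - 6 \right)} - 20 z^{8} + 960 z^{7} \log{\left(z - 6 \right)}}{9 z - 54}
This equals f(z) exactly, so the claim holds.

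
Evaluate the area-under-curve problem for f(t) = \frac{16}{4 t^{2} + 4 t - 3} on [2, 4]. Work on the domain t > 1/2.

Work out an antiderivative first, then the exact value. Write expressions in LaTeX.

The denominator factors as \left(2 t - 1\right) \left(2 t + 3\right); partial fractions split f into directly integrable pieces: - \frac{4}{2 t + 3} + \frac{4}{2 t - 1}.
F(t) = 2 \left(\log{\left(t - \frac{1}{2} \right)} - \log{\left(t + \frac{3}{2} \right)}\right) is an antiderivative of f.
Check: d/dt[2 \left(\log{\left(t - \frac{1}{2} \right)} - \log{\left(t + \frac{3}{2} \right)}\right)] = \frac{16}{4 t^{2} + 4 t - 3} = f(t).
F(4) = - 2 \log{\left(\frac{11}{2} \right)} + 2 \log{\left(\frac{7}{2} \right)}; F(2) = - 2 \log{\left(\frac{7}{2} \right)} + 2 \log{\left(\frac{3}{2} \right)}.
Integral = F(4) - F(2) = - 2 \log{\left(\frac{11}{2} \right)} - 2 \log{\left(\frac{3}{2} \right)} + 4 \log{\left(\frac{7}{2} \right)}.

Antiderivative: F(t) = 2 \left(\log{\left(t - \frac{1}{2} \right)} - \log{\left(t + \frac{3}{2} \right)}\right); value = - 2 \log{\left(\frac{11}{2} \right)} - 2 \log{\left(\frac{3}{2} \right)} + 4 \log{\left(\frac{7}{2} \right)}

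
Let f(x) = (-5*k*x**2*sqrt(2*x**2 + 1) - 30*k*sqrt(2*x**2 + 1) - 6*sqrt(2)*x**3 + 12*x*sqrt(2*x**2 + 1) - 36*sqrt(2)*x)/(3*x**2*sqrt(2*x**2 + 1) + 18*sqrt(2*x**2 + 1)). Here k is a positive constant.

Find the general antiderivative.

F(x) = -(5*k*x + 3*sqrt(2)*sqrt(2*x**2 + 1) - 6*log(x**2 + 6))/3 + C

Check any antiderivative F(x) by computing F'(x) and comparing it with f(x).
Check: d/dx[-(5*k*x + 3*sqrt(2)*sqrt(2*x**2 + 1) - 6*log(x**2 + 6))/3] = (-5*k*x**2*sqrt(2*x**2 + 1) - 30*k*sqrt(2*x**2 + 1) - 6*sqrt(2)*x**3 + 12*x*sqrt(2*x**2 + 1) - 36*sqrt(2)*x)/(3*x**2*sqrt(2*x**2 + 1) + 18*sqrt(2*x**2 + 1)) = f(x).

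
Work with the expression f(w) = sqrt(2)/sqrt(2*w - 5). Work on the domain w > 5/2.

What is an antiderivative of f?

A first test for any F(w): its w-derivative must equal f(w) identically.
Check: d/dw[sqrt(2)*sqrt(2*w - 5)] = sqrt(2)/sqrt(2*w - 5) = f(w).

An antiderivative is F(w) = sqrt(2)*sqrt(2*w - 5).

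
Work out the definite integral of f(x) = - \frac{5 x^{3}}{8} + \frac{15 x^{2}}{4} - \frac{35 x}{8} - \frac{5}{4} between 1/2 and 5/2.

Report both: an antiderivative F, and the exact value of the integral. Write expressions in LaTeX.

The substitution u = - \frac{x^{2}}{4} + x + \frac{1}{4} works: f is exactly (dF/du)*(du/dx) for that inner function.
F(x) = - \frac{5 \left(x^{2} - 4 x - 1\right)^{2}}{32} is an antiderivative of f.
Check: d/dx[- \frac{5 \left(x^{2} - 4 x - 1\right)^{2}}{32}] = - \frac{5 x^{3}}{8} + \frac{15 x^{2}}{4} - \frac{35 x}{8} - \frac{5}{4} = f(x).
F(5/2) = - \frac{1805}{512}; F(1/2) = - \frac{605}{512}.
Integral = F(5/2) - F(1/2) = - \frac{75}{32}.

Antiderivative: F(x) = - \frac{5 \left(x^{2} - 4 x - 1\right)^{2}}{32}; value = - \frac{75}{32}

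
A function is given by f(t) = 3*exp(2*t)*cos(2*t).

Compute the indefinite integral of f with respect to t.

F(t) = 3*exp(2*t)*sin(2*t)/4 + 3*exp(2*t)*cos(2*t)/4 + C

Differentiate the proposed F(t) back; it has to land on f(t) exactly.
Check: d/dt[3*exp(2*t)*sin(2*t)/4 + 3*exp(2*t)*cos(2*t)/4] = 3*exp(2*t)*cos(2*t) = f(t).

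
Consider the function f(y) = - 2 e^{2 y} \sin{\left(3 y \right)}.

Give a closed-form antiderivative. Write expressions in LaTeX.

An antiderivative is F(y) = \frac{2 \left(- 2 \sin{\left(3 y \right)} + 3 \cos{\left(3 y \right)}\right) e^{2 y}}{13}.

Recover f(y) by differentiating a candidate F(y); any mismatch rules it out.
Check: d/dy[\frac{2 \left(- 2 \sin{\left(3 y \right)} + 3 \cos{\left(3 y \right)}\right) e^{2 y}}{13}] = - 2 e^{2 y} \sin{\left(3 y \right)} = f(y).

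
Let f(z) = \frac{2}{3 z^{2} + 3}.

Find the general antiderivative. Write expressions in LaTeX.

F(z) = \frac{2 \operatorname{atan}{\left(z \right)}}{3} + C

Any candidate F(z) must reproduce f(z) exactly when differentiated.
Check: d/dz[\frac{2 \operatorname{atan}{\left(z \right)}}{3}] = \frac{2}{3 z^{2} + 3} = f(z).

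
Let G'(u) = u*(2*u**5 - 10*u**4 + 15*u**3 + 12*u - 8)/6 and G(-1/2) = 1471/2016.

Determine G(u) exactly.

Recover the given G'(u) by differentiating a candidate G(u); any mismatch rules it out.
A general antiderivative is u**7/21 - 5*u**6/18 + u**5/2 + 2*u**3/3 - 2*u**2/3 + C.
The condition gives C = 1471/2016 - (-545/2016) = 1.
So G(u) = (6*u**7 - 35*u**6 + 63*u**5 + 84*u**3 - 84*u**2 + 126)/126.
Check: d/du[(6*u**7 - 35*u**6 + 63*u**5 + 84*u**3 - 84*u**2 + 126)/126] = u**6/3 - 5*u**5/3 + 5*u**4/2 + 2*u**2 - 4*u/3, which equals G'(u).

G(u) = (6*u**7 - 35*u**6 + 63*u**5 + 84*u**3 - 84*u**2 + 126)/126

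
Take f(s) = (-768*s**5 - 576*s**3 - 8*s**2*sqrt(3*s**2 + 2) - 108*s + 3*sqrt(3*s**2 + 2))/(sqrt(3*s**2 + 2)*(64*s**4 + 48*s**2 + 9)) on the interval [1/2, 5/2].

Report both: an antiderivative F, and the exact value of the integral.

Antiderivative: F(s) = s/(8*s**2 + 3) - 4*sqrt(3*s**2 + 2); value = -2*sqrt(83) - 14/265 + 2*sqrt(11)

An antiderivative F(s) passes only if d/ds[F] lands on f(s) exactly.
F(s) = s/(8*s**2 + 3) - 4*sqrt(3*s**2 + 2) is an antiderivative of f.
Check: d/ds[s/(8*s**2 + 3) - 4*sqrt(3*s**2 + 2)] = (-768*s**5 - 576*s**3 - 8*s**2*sqrt(3*s**2 + 2) - 108*s + 3*sqrt(3*s**2 + 2))/(64*s**4*sqrt(3*s**2 + 2) + 48*s**2*sqrt(3*s**2 + 2) + 9*sqrt(3*s**2 + 2)), which equals f(s).
F(5/2) = 5/106 - 2*sqrt(83); F(1/2) = 1/10 - 2*sqrt(11).
Integral = F(5/2) - F(1/2) = -2*sqrt(83) - 14/265 + 2*sqrt(11).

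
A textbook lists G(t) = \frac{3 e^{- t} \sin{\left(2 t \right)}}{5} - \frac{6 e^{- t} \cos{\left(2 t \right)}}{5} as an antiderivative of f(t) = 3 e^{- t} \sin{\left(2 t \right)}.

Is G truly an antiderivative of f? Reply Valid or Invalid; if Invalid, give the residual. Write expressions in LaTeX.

Invalid: d/dt[G] - f = \frac{\left(- 6 \sin{\left(2 t \right)} + 12 \cos{\left(2 t \right)}\right) e^{- t}}{5}, which is not 0.

d/dt[G] = \frac{\left(9 \sin{\left(2 t \right)} + 12 \cos{\left(2 t \right)}\right) e^{- t}}{5}
d/dt[G] - f(t) = \frac{\left(- 6 \sin{\left(2 t \right)} + 12 \cos{\left(2 t \right)}\right) e^{- t}}{5} != 0.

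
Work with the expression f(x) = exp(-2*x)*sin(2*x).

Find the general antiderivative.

F(x) = -exp(-2*x)*sin(2*x)/4 - exp(-2*x)*cos(2*x)/4 + C

For F(x) to be correct the identity F'(x) - f(x) = 0 must hold.
Check: d/dx[-exp(-2*x)*sin(2*x)/4 - exp(-2*x)*cos(2*x)/4] = exp(-2*x)*sin(2*x) = f(x).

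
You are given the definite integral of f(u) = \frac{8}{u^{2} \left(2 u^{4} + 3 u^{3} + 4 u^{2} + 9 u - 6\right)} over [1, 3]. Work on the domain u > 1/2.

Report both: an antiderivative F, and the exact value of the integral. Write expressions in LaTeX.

Antiderivative: F(u) = - 2 \log{\left(u \right)} + \frac{128 \log{\left(u - \frac{1}{2} \right)}}{65} - \frac{2 \log{\left(u + 2 \right)}}{35} + \frac{4 \log{\left(u^{2} + 3 \right)}}{91} + \frac{64 \sqrt{3} \operatorname{atan}{\left(\frac{\sqrt{3} u}{3} \right)}}{819} + \frac{4}{3 u}; value = - \frac{68 \log{\left(3 \right)}}{35} - \frac{8}{9} - \frac{2 \log{\left(5 \right)}}{35} - \frac{4 \log{\left(4 \right)}}{91} + \frac{32 \sqrt{3} \pi}{2457} + \frac{4 \log{\left(12 \right)}}{91} + \frac{128 \log{\left(2 \right)}}{65} + \frac{128 \log{\left(\frac{5}{2} \right)}}{65}

The denominator factors as u^{2} \left(u + 2\right) \left(2 u - 1\right) \left(u^{2} + 3\right); partial fractions split f into directly integrable pieces: \frac{8 \left(3 u + 8\right)}{273 \left(u^{2} + 3\right)} + \frac{256}{65 \left(2 u - 1\right)} - \frac{2}{35 \left(u + 2\right)} - \frac{2}{u} - \frac{4}{3 u^{2}}.
F(u) = - 2 \log{\left(u \right)} + \frac{128 \log{\left(u - \frac{1}{2} \right)}}{65} - \frac{2 \log{\left(u + 2 \right)}}{35} + \frac{4 \log{\left(u^{2} + 3 \right)}}{91} + \frac{64 \sqrt{3} \operatorname{atan}{\left(\frac{\sqrt{3} u}{3} \right)}}{819} + \frac{4}{3 u} is an antiderivative of f.
Check: d/du[- 2 \log{\left(u \right)} + \frac{128 \log{\left(u - \frac{1}{2} \right)}}{65} - \frac{2 \log{\left(u + 2 \right)}}{35} + \frac{4 \log{\left(u^{2} + 3 \right)}}{91} + \frac{64 \sqrt{3} \operatorname{atan}{\left(\frac{\sqrt{3} u}{3} \right)}}{819} + \frac{4}{3 u}] = \frac{8}{2 u^{6} + 3 u^{5} + 4 u^{4} + 9 u^{3} - 6 u^{2}}, which equals f(u).
F(3) = - 2 \log{\left(3 \right)} - \frac{2 \log{\left(5 \right)}}{35} + \frac{4 \log{\left(12 \right)}}{91} + \frac{64 \sqrt{3} \pi}{2457} + \frac{4}{9} + \frac{128 \log{\left(\frac{5}{2} \right)}}{65}; F(1) = - \frac{128 \log{\left(2 \right)}}{65} - \frac{2 \log{\left(3 \right)}}{35} + \frac{4 \log{\left(4 \right)}}{91} + \frac{32 \sqrt{3} \pi}{2457} + \frac{4}{3}.
Integral = F(3) - F(1) = - \frac{68 \log{\left(3 \right)}}{35} - \frac{8}{9} - \frac{2 \log{\left(5 \right)}}{35} - \frac{4 \log{\left(4 \right)}}{91} + \frac{32 \sqrt{3} \pi}{2457} + \frac{4 \log{\left(12 \right)}}{91} + \frac{128 \log{\left(2 \right)}}{65} + \frac{128 \log{\left(\frac{5}{2} \right)}}{65}.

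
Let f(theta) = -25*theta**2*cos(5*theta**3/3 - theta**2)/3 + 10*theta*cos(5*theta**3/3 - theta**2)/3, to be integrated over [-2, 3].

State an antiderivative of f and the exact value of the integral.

Antiderivative: F(theta) = -5*sin(5*theta**3/3 - theta**2)/3; value = -5*sin(36)/3 - 5*sin(52/3)/3

f matches the chain-rule pattern g'(h)*h' with inner function h(theta) = 5*theta**3/3 - theta**2; substituting u = h(theta) collapses the integral.
F(theta) = -5*sin(5*theta**3/3 - theta**2)/3 is an antiderivative of f.
Check: d/dtheta[-5*sin(5*theta**3/3 - theta**2)/3] = -25*theta**2*cos(5*theta**3/3 - theta**2)/3 + 10*theta*cos(5*theta**3/3 - theta**2)/3 = f(theta).
F(3) = -5*sin(36)/3; F(-2) = 5*sin(52/3)/3.
Integral = F(3) - F(-2) = -5*sin(36)/3 - 5*sin(52/3)/3.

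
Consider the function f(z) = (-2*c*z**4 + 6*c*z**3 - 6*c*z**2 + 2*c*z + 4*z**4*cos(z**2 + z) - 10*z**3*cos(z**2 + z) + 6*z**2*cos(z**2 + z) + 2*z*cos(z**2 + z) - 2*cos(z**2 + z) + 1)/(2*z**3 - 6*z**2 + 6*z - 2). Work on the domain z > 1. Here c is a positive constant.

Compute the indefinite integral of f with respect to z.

An antiderivative F(z) passes only if d/dz[F] lands on f(z) exactly.
Check: d/dz[-c*z**2/2 + sin(z**2 + z) - 1/(2*z - 2)**2] = (-2*c*z**4 + 6*c*z**3 - 6*c*z**2 + 2*c*z + 4*z**4*cos(z**2 + z) - 10*z**3*cos(z**2 + z) + 6*z**2*cos(z**2 + z) + 2*z*cos(z**2 + z) - 2*cos(z**2 + z) + 1)/(2*z**3 - 6*z**2 + 6*z - 2) = f(z).

F(z) = -c*z**2/2 + sin(z**2 + z) - 1/(2*z - 2)**2 + C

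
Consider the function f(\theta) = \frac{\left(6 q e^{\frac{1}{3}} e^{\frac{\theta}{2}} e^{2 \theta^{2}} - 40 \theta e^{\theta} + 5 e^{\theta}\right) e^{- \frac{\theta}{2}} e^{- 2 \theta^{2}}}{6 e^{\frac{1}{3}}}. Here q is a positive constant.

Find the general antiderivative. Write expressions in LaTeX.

Whatever form F(\theta) takes, F'(\theta) = f(\theta) is non-negotiable.
Check: d/d\theta[\frac{3 q \theta + \frac{5 e^{\frac{\theta}{2}} e^{- 2 \theta^{2}}}{e^{\frac{1}{3}}}}{3}] = \frac{\left(6 q e^{\frac{1}{3}} e^{2 \theta^{2}} - 40 \theta e^{\frac{\theta}{2}} + 5 e^{\frac{\theta}{2}}\right) e^{- 2 \theta^{2}}}{6 e^{\frac{1}{3}}}, which equals f(\theta).

F(\theta) = \frac{3 q \theta + \frac{5 e^{\frac{\theta}{2}} e^{- 2 \theta^{2}}}{e^{\frac{1}{3}}}}{3} + C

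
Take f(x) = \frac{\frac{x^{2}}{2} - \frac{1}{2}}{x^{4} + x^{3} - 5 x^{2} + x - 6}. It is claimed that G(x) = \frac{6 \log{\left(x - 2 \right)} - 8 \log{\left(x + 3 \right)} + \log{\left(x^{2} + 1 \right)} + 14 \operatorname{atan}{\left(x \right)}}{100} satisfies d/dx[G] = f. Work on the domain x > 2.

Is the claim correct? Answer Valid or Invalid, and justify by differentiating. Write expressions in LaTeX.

Valid: G'(x) = f(x).

d/dx[G] = \frac{x^{2} - 1}{2 x^{4} + 2 x^{3} - 10 x^{2} + 2 x - 12}
This equals f(x) exactly, so the claim holds.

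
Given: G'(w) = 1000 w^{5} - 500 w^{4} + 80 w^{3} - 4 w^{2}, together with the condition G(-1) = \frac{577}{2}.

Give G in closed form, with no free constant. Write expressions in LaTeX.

The substitution u = 5 w^{2} - w works: G'(w) is exactly (dG/du)*(du/dw) for that inner function.
A general antiderivative is \frac{4 \left(5 w^{2} - w\right)^{3}}{3} + C.
The condition gives C = \frac{577}{2} - (288) = \frac{1}{2}.
So G(w) = \frac{1000 w^{6} - 600 w^{5} + 120 w^{4} - 8 w^{3} + 3}{6}.
Check: d/dw[\frac{1000 w^{6} - 600 w^{5} + 120 w^{4} - 8 w^{3} + 3}{6}] = 1000 w^{5} - 500 w^{4} + 80 w^{3} - 4 w^{2} = G'(w).

G(w) = \frac{1000 w^{6} - 600 w^{5} + 120 w^{4} - 8 w^{3} + 3}{6}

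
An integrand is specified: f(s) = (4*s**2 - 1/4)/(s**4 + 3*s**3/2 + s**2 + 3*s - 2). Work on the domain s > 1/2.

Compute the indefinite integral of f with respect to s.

F(s) = (16*log(s - 1/2) - 126*log(s + 2) + 55*log(s**2 + 2) + 110*sqrt(2)*atan(sqrt(2)*s/2))/120 + C

Factor the denominator (2*(s + 2)*(2*s - 1)*(s**2 + 2)) and decompose: f = 11*(s + 2)/(12*(s**2 + 2)) + 4/(15*(2*s - 1)) - 21/(20*(s + 2)); each piece integrates to a log, atan, or power term.
Check: d/ds[(16*log(s - 1/2) - 126*log(s + 2) + 55*log(s**2 + 2) + 110*sqrt(2)*atan(sqrt(2)*s/2))/120] = (16*s**2 - 1)/(4*s**4 + 6*s**3 + 4*s**2 + 12*s - 8), which equals f(s).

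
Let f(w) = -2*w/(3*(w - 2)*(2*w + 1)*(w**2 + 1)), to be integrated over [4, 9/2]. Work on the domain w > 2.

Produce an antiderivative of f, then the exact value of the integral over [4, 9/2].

Antiderivative: F(w) = 2*(2*log(w**2 + 1) - 2*log(2*w**2 - 3*w - 2) + 3*atan(w))/75; value = -4*log(25)/75 - 4*log(17)/75 - 2*atan(4)/25 + 2*atan(9/2)/25 + 4*log(18)/75 + 4*log(85/4)/75

The denominator factors as 3*(w - 2)*(2*w + 1)*(w**2 + 1); partial fractions split f into directly integrable pieces: 2*(4*w + 3)/(75*(w**2 + 1)) - 8/(75*(2*w + 1)) - 4/(75*(w - 2)).
F(w) = 2*(2*log(w**2 + 1) - 2*log(2*w**2 - 3*w - 2) + 3*atan(w))/75 is an antiderivative of f.
Check: d/dw[2*(2*log(w**2 + 1) - 2*log(2*w**2 - 3*w - 2) + 3*atan(w))/75] = -2*w/(6*w**4 - 9*w**3 - 9*w - 6), which equals f(w).
F(9/2) = -4*log(25)/75 + 2*atan(9/2)/25 + 4*log(85/4)/75; F(4) = -4*log(18)/75 + 2*atan(4)/25 + 4*log(17)/75.
Integral = F(9/2) - F(4) = -4*log(25)/75 - 4*log(17)/75 - 2*atan(4)/25 + 2*atan(9/2)/25 + 4*log(18)/75 + 4*log(85/4)/75.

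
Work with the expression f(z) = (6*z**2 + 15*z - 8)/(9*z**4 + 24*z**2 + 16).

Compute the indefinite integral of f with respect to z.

Recognize the product-rule pattern: f = u'v + uv' with u = 1/(3*z**2/2 + 2), v = -z - 5/4, so integration by parts undoes it.
Check: d/dz[-z/(3*z**2/2 + 2) - 5/(6*z**2 + 8)] = (6*z**2 + 15*z - 8)/(9*z**4 + 24*z**2 + 16) = f(z).

F(z) = -z/(3*z**2/2 + 2) - 5/(6*z**2 + 8) + C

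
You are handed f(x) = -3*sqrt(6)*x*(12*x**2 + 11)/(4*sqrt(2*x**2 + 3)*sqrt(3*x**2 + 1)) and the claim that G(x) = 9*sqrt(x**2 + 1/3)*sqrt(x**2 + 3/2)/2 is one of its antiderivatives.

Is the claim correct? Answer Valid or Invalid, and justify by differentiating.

Invalid: d/dx[G] - f = (108*x**3*sqrt(2*x**2 + 3)*sqrt(3*x**2 + 1) + 99*x*sqrt(2*x**2 + 3)*sqrt(3*x**2 + 1))/(6*sqrt(6)*x**4 + 11*sqrt(6)*x**2 + 3*sqrt(6)), which is not 0.

d/dx[G] = sqrt(6)*(108*x**3 + 99*x)/(12*sqrt(2*x**2 + 3)*sqrt(3*x**2 + 1))
d/dx[G] - f(x) = (108*x**3*sqrt(2*x**2 + 3)*sqrt(3*x**2 + 1) + 99*x*sqrt(2*x**2 + 3)*sqrt(3*x**2 + 1))/(6*sqrt(6)*x**4 + 11*sqrt(6)*x**2 + 3*sqrt(6)) != 0.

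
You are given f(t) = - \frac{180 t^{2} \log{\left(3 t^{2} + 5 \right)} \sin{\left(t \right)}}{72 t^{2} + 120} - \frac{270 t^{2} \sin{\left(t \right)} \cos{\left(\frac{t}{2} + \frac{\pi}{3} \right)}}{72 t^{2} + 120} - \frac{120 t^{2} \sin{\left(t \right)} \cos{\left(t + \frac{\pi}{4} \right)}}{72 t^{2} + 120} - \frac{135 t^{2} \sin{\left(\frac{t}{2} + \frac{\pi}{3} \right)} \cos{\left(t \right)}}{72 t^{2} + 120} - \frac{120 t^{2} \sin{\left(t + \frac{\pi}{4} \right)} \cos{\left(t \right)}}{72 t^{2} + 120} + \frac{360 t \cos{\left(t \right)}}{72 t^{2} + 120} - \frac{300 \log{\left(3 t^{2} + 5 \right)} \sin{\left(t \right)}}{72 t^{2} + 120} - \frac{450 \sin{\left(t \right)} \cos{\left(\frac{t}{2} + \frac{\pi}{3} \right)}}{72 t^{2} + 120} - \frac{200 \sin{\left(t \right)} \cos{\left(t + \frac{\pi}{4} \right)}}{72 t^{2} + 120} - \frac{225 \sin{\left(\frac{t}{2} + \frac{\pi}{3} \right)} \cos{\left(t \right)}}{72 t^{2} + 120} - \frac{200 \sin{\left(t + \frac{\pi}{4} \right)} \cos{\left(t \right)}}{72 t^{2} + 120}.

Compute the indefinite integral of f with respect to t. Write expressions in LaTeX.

Recognize the product-rule pattern: f = u'v + uv' with u = \frac{5 \log{\left(3 t^{2} + 5 \right)}}{2} + \frac{15 \cos{\left(\frac{t}{2} + \frac{\pi}{3} \right)}}{4} + \frac{5 \cos{\left(t + \frac{\pi}{4} \right)}}{3}, v = \cos{\left(t \right)}, so integration by parts undoes it.
Check: d/dt[\frac{5 \log{\left(3 t^{2} + 5 \right)} \cos{\left(t \right)}}{2} + \frac{15 \cos{\left(t \right)} \cos{\left(\frac{t}{2} + \frac{\pi}{3} \right)}}{4} + \frac{5 \cos{\left(t \right)} \cos{\left(t + \frac{\pi}{4} \right)}}{3}] = \frac{- 180 t^{2} \log{\left(3 t^{2} + 5 \right)} \sin{\left(t \right)} - 270 t^{2} \sin{\left(t \right)} \cos{\left(\frac{t}{2} + \frac{\pi}{3} \right)} - 120 t^{2} \sin{\left(t \right)} \cos{\left(t + \frac{\pi}{4} \right)} - 135 t^{2} \sin{\left(\frac{t}{2} + \frac{\pi}{3} \right)} \cos{\left(t \right)} - 120 t^{2} \sin{\left(t + \frac{\pi}{4} \right)} \cos{\left(t \right)} + 360 t \cos{\left(t \right)} - 300 \log{\left(3 t^{2} + 5 \right)} \sin{\left(t \right)} - 450 \sin{\left(t \right)} \cos{\left(\frac{t}{2} + \frac{\pi}{3} \right)} - 200 \sin{\left(t \right)} \cos{\left(t + \frac{\pi}{4} \right)} - 225 \sin{\left(\frac{t}{2} + \frac{\pi}{3} \right)} \cos{\left(t \right)} - 200 \sin{\left(t + \frac{\pi}{4} \right)} \cos{\left(t \right)}}{72 t^{2} + 120}, which equals f(t).

F(t) = \frac{5 \log{\left(3 t^{2} + 5 \right)} \cos{\left(t \right)}}{2} + \frac{15 \cos{\left(t \right)} \cos{\left(\frac{t}{2} + \frac{\pi}{3} \right)}}{4} + \frac{5 \cos{\left(t \right)} \cos{\left(t + \frac{\pi}{4} \right)}}{3} + C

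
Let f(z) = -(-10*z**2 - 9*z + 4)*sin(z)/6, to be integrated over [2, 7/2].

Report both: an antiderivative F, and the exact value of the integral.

Whatever form F(z) takes, F'(z) = f(z) is non-negotiable.
F(z) = -5*z**2*cos(z)/3 + 10*z*sin(z)/3 - 3*z*cos(z)/2 + 3*sin(z)/2 + 4*cos(z) is an antiderivative of f.
Check: d/dz[-5*z**2*cos(z)/3 + 10*z*sin(z)/3 - 3*z*cos(z)/2 + 3*sin(z)/2 + 4*cos(z)] = 5*z**2*sin(z)/3 + 3*z*sin(z)/2 - 2*sin(z)/3, which equals f(z).
F(7/2) = 79*sin(7/2)/6 - 65*cos(7/2)/3; F(2) = -17*cos(2)/3 + 49*sin(2)/6.
Integral = F(7/2) - F(2) = -49*sin(2)/6 + 79*sin(7/2)/6 + 17*cos(2)/3 - 65*cos(7/2)/3.

Antiderivative: F(z) = -5*z**2*cos(z)/3 + 10*z*sin(z)/3 - 3*z*cos(z)/2 + 3*sin(z)/2 + 4*cos(z); value = -49*sin(2)/6 + 79*sin(7/2)/6 + 17*cos(2)/3 - 65*cos(7/2)/3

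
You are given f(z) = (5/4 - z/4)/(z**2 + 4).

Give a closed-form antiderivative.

An antiderivative is F(z) = (-log(z**2 + 4) + 5*atan(z/2))/8.

Check any antiderivative F(z) by computing F'(z) and comparing it with f(z).
Check: d/dz[(-log(z**2 + 4) + 5*atan(z/2))/8] = (5 - z)/(4*z**2 + 16), which equals f(z).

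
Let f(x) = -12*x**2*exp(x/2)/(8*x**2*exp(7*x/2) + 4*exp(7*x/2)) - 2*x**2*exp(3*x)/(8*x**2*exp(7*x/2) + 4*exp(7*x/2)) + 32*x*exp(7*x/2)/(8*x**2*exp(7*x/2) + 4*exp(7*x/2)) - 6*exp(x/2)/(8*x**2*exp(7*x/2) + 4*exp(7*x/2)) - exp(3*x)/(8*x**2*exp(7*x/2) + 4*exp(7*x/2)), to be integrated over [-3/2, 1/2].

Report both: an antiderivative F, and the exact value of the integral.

The integrand splits into summands that can be handled one at a time.
F(x) = 2*log(2*x**2 + 1) + exp(-3*x)/2 + exp(-x/2)/2 is an antiderivative of f.
Check: d/dx[2*log(2*x**2 + 1) + exp(-3*x)/2 + exp(-x/2)/2] = (-12*x**2*exp(x/2) - 2*x**2*exp(3*x) + 32*x*exp(7*x/2) - 6*exp(x/2) - exp(3*x))/(8*x**2*exp(7*x/2) + 4*exp(7*x/2)), which equals f(x).
F(1/2) = exp(-3/2)/2 + exp(-1/4)/2 + 2*log(3/2); F(-3/2) = exp(3/4)/2 + 2*log(11/2) + exp(9/2)/2.
Integral = F(1/2) - F(-3/2) = -exp(9/2)/2 - 2*log(11/2) - exp(3/4)/2 + exp(-3/2)/2 + exp(-1/4)/2 + 2*log(3/2).

Antiderivative: F(x) = 2*log(2*x**2 + 1) + exp(-3*x)/2 + exp(-x/2)/2; value = -exp(9/2)/2 - 2*log(11/2) - exp(3/4)/2 + exp(-3/2)/2 + exp(-1/4)/2 + 2*log(3/2)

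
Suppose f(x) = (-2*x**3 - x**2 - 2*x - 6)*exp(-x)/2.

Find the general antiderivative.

f has the shape u'v + uv' for u = x**3 + 7*x**2/2 + 8*x + 11 and v = exp(-x) — it is the derivative of the product u*v.
Check: d/dx[(2*x**3 + 7*x**2 + 16*x + 22)*exp(-x)/2] = (-2*x**3 - x**2 - 2*x - 6)*exp(-x)/2 = f(x).

F(x) = (2*x**3 + 7*x**2 + 16*x + 22)*exp(-x)/2 + C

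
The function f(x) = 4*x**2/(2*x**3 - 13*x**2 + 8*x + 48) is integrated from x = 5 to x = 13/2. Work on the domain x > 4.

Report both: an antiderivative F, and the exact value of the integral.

Factor the denominator ((x - 4)**2*(2*x + 3)) and decompose: f = 36/(121*(2*x + 3)) + 224/(121*(x - 4)) + 64/(11*(x - 4)**2); each piece integrates to a log, atan, or power term.
F(x) = 224*log(x - 4)/121 + 18*log(x + 3/2)/121 - 64/(11*x - 44) is an antiderivative of f.
Check: d/dx[224*log(x - 4)/121 + 18*log(x + 3/2)/121 - 64/(11*x - 44)] = 4*x**2/(2*x**3 - 13*x**2 + 8*x + 48) = f(x).
F(13/2) = -128/55 + 18*log(8)/121 + 224*log(5/2)/121; F(5) = -64/11 + 18*log(13/2)/121.
Integral = F(13/2) - F(5) = -18*log(13/2)/121 + 18*log(8)/121 + 224*log(5/2)/121 + 192/55.

Antiderivative: F(x) = 224*log(x - 4)/121 + 18*log(x + 3/2)/121 - 64/(11*x - 44); value = -18*log(13/2)/121 + 18*log(8)/121 + 224*log(5/2)/121 + 192/55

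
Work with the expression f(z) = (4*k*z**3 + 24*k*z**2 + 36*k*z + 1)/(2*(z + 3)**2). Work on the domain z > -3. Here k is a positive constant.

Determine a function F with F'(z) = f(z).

An antiderivative is F(z) = (2*k*z**3 + 6*k*z**2 - 1)/(2*z + 6).

Check any antiderivative F(z) by computing F'(z) and comparing it with f(z).
Check: d/dz[(2*k*z**3 + 6*k*z**2 - 1)/(2*z + 6)] = (4*k*z**3 + 24*k*z**2 + 36*k*z + 1)/(2*z**2 + 12*z + 18), which equals f(z).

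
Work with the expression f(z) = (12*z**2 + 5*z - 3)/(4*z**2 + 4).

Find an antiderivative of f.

An antiderivative F(z) passes only if d/dz[F] lands on f(z) exactly.
Check: d/dz[(24*z + 5*log(z**2 + 1) - 30*atan(z))/8] = (12*z**2 + 5*z - 3)/(4*z**2 + 4) = f(z).

An antiderivative is F(z) = (24*z + 5*log(z**2 + 1) - 30*atan(z))/8.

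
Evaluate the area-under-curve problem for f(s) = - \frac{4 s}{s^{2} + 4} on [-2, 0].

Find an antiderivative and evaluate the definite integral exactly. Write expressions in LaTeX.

The substitution u = s^{2} + 4 works: f is exactly (dF/du)*(du/ds) for that inner function.
F(s) = - 2 \log{\left(s^{2} + 4 \right)} is an antiderivative of f.
Check: d/ds[- 2 \log{\left(s^{2} + 4 \right)}] = - \frac{4 s}{s^{2} + 4} = f(s).
F(0) = - 2 \log{\left(4 \right)}; F(-2) = - 2 \log{\left(8 \right)}.
Integral = F(0) - F(-2) = - 2 \log{\left(4 \right)} + 2 \log{\left(8 \right)}.

Antiderivative: F(s) = - 2 \log{\left(s^{2} + 4 \right)}; value = - 2 \log{\left(4 \right)} + 2 \log{\left(8 \right)}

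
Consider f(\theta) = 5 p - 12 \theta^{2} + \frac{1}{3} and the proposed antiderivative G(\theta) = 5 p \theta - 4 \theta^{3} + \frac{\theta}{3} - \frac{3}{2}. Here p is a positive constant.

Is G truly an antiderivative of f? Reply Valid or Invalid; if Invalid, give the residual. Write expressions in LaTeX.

Valid. The derivative of G reproduces f.

d/d\theta[G] = 5 p - 12 \theta^{2} + \frac{1}{3}
This equals f(\theta) exactly, so the claim holds.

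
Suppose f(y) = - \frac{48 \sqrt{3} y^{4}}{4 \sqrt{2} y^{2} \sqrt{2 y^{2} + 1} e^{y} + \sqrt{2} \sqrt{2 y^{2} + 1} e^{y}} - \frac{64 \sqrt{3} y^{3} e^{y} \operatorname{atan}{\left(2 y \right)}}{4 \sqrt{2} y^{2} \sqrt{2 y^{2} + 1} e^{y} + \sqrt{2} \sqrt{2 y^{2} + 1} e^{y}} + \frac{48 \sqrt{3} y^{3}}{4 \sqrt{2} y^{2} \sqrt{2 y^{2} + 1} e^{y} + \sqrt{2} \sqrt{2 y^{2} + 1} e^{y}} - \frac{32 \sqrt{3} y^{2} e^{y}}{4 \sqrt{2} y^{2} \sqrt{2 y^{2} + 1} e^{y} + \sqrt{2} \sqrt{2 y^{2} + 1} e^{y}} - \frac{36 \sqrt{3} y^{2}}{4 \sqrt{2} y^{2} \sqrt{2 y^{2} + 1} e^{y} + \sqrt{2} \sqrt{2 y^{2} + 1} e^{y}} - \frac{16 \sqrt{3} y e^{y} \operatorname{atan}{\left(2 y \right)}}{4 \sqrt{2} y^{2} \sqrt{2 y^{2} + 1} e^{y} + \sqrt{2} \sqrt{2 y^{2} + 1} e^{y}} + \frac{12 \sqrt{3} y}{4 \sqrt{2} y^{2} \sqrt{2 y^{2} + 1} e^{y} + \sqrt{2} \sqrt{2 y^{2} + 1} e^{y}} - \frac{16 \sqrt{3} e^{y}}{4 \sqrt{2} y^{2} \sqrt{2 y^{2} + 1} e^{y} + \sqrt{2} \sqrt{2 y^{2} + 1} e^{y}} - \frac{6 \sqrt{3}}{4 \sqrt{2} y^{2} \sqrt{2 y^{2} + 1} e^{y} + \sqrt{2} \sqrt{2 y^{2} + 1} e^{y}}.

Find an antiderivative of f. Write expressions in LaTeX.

An antiderivative is F(y) = - 2 \sqrt{3 y^{2} + \frac{3}{2}} \left(4 \operatorname{atan}{\left(2 y \right)} - 3 e^{- y}\right).

Recognize the product-rule pattern: f = u'v + uv' with u = - 2 \sqrt{3 y^{2} + \frac{3}{2}}, v = 4 \operatorname{atan}{\left(2 y \right)} - 3 e^{- y}, so integration by parts undoes it.
Check: d/dy[- 2 \sqrt{3 y^{2} + \frac{3}{2}} \left(4 \operatorname{atan}{\left(2 y \right)} - 3 e^{- y}\right)] = \frac{- 48 \sqrt{3} y^{4} - 64 \sqrt{3} y^{3} e^{y} \operatorname{atan}{\left(2 y \right)} + 48 \sqrt{3} y^{3} - 32 \sqrt{3} y^{2} e^{y} - 36 \sqrt{3} y^{2} - 16 \sqrt{3} y e^{y} \operatorname{atan}{\left(2 y \right)} + 12 \sqrt{3} y - 16 \sqrt{3} e^{y} - 6 \sqrt{3}}{4 \sqrt{2} y^{2} \sqrt{2 y^{2} + 1} e^{y} + \sqrt{2} \sqrt{2 y^{2} + 1} e^{y}}, which equals f(y).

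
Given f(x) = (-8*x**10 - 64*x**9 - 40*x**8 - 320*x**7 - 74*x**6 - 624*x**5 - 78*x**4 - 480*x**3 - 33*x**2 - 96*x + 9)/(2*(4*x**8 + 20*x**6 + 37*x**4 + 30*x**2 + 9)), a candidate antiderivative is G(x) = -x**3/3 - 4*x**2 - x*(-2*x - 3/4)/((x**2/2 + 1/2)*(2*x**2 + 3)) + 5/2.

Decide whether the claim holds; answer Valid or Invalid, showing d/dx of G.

Valid: G'(x) = f(x).

d/dx[G] = (-8*x**10 - 64*x**9 - 40*x**8 - 320*x**7 - 74*x**6 - 624*x**5 - 78*x**4 - 480*x**3 - 33*x**2 - 96*x + 9)/(8*x**8 + 40*x**6 + 74*x**4 + 60*x**2 + 18)
This equals f(x) exactly, so the claim holds.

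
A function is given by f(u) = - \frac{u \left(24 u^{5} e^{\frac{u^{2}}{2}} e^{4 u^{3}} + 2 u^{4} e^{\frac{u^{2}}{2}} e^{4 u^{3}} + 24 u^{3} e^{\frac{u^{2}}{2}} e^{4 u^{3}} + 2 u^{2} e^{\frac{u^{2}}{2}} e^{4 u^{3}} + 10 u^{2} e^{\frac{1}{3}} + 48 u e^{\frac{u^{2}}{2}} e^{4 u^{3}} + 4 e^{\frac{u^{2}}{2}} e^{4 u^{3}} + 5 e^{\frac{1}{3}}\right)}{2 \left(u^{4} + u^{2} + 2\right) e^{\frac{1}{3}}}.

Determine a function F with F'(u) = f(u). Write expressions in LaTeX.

An antiderivative is F(u) = - e^{4 u^{3} + \frac{u^{2}}{2} - \frac{1}{3}} - \frac{5 \log{\left(u^{4} + u^{2} + 2 \right)}}{4}.

An antiderivative F(u) passes only if d/du[F] lands on f(u) exactly.
Check: d/du[- e^{4 u^{3} + \frac{u^{2}}{2} - \frac{1}{3}} - \frac{5 \log{\left(u^{4} + u^{2} + 2 \right)}}{4}] = \frac{- \frac{24 u^{6} e^{\frac{u^{2}}{2}} e^{4 u^{3}}}{e^{\frac{1}{3}}} - \frac{2 u^{5} e^{\frac{u^{2}}{2}} e^{4 u^{3}}}{e^{\frac{1}{3}}} - \frac{24 u^{4} e^{\frac{u^{2}}{2}} e^{4 u^{3}}}{e^{\frac{1}{3}}} - \frac{2 u^{3} e^{\frac{u^{2}}{2}} e^{4 u^{3}}}{e^{\frac{1}{3}}} - 10 u^{3} - \frac{48 u^{2} e^{\frac{u^{2}}{2}} e^{4 u^{3}}}{e^{\frac{1}{3}}} - \frac{4 u e^{\frac{u^{2}}{2}} e^{4 u^{3}}}{e^{\frac{1}{3}}} - 5 u}{2 u^{4} + 2 u^{2} + 4}, which equals f(u).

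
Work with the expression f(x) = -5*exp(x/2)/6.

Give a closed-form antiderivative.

Whatever form F(x) takes, F'(x) = f(x) is non-negotiable.
Check: d/dx[-5*exp(x/2)/3] = -5*exp(x/2)/6 = f(x).

An antiderivative is F(x) = -5*exp(x/2)/3.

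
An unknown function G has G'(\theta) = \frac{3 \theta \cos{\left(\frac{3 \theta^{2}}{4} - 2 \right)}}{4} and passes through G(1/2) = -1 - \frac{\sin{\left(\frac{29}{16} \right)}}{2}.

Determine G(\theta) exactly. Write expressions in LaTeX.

G(\theta) = \frac{\sin{\left(\frac{3 \theta^{2}}{4} - 2 \right)}}{2} - 1

G'(\theta) matches the chain-rule pattern g'(h)*h' with inner function h(\theta) = \frac{3 \theta^{2}}{4} - 2; substituting u = h(\theta) collapses the integral.
A general antiderivative is \frac{\sin{\left(\frac{3 \theta^{2}}{4} - 2 \right)}}{2} + C.
The condition gives C = -1 - \frac{\sin{\left(\frac{29}{16} \right)}}{2} - (- \frac{\sin{\left(\frac{29}{16} \right)}}{2}) = -1.
So G(\theta) = \frac{\sin{\left(\frac{3 \theta^{2}}{4} - 2 \right)}}{2} - 1.
Check: d/d\theta[\frac{\sin{\left(\frac{3 \theta^{2}}{4} - 2 \right)}}{2} - 1] = \frac{3 \theta \cos{\left(\frac{3 \theta^{2}}{4} - 2 \right)}}{4} = G'(\theta).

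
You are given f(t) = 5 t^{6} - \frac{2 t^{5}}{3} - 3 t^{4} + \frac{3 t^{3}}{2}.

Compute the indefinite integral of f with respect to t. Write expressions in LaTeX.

Integrate term by term and add the pieces.
Check: d/dt[\frac{5 t^{7}}{7} - \frac{t^{6}}{9} - \frac{3 t^{5}}{5} + \frac{3 t^{4}}{8}] = 5 t^{6} - \frac{2 t^{5}}{3} - 3 t^{4} + \frac{3 t^{3}}{2} = f(t).

F(t) = \frac{5 t^{7}}{7} - \frac{t^{6}}{9} - \frac{3 t^{5}}{5} + \frac{3 t^{4}}{8} + C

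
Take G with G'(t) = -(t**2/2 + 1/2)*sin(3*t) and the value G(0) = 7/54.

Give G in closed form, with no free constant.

A candidate passes only if d/dt[G] lands on the given G'(t) exactly.
A general antiderivative is t**2*cos(3*t)/6 - t*sin(3*t)/9 + 7*cos(3*t)/54 + C.
The condition gives C = 7/54 - (7/54) = 0.
So G(t) = t**2*cos(3*t)/6 - t*sin(3*t)/9 + 7*cos(3*t)/54.
Check: d/dt[t**2*cos(3*t)/6 - t*sin(3*t)/9 + 7*cos(3*t)/54] = -t**2*sin(3*t)/2 - sin(3*t)/2, which equals G'(t).

G(t) = t**2*cos(3*t)/6 - t*sin(3*t)/9 + 7*cos(3*t)/54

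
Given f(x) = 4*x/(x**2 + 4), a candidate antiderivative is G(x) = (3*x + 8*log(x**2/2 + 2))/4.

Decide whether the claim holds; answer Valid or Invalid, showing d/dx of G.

Invalid: d/dx[G] - f = 3/4, which is not 0.

d/dx[G] = (3*x**2 + 16*x + 12)/(4*x**2 + 16)
d/dx[G] - f(x) = 3/4 != 0.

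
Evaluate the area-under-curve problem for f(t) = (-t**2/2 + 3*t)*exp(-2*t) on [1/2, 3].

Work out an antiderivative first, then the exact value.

Recognize the product-rule pattern: f = u'v + uv' with u = t**2/4 - 5*t/4 - 5/8, v = exp(-2*t), so integration by parts undoes it.
F(t) = (2*t**2 - 10*t - 5)*exp(-2*t)/8 is an antiderivative of f.
Check: d/dt[(2*t**2 - 10*t - 5)*exp(-2*t)/8] = (-t**2 + 6*t)*exp(-2*t)/2, which equals f(t).
F(3) = -17*exp(-6)/8; F(1/2) = -19*exp(-1)/16.
Integral = F(3) - F(1/2) = -17*exp(-6)/8 + 19*exp(-1)/16.

Antiderivative: F(t) = (2*t**2 - 10*t - 5)*exp(-2*t)/8; value = -17*exp(-6)/8 + 19*exp(-1)/16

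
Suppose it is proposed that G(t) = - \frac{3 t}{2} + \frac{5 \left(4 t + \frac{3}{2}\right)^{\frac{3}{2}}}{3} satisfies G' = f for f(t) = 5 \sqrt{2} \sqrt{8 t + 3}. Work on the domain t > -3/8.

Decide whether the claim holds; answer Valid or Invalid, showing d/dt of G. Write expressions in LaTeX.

Invalid: d/dt[G] - f = - \frac{3}{2}, which is not 0.

d/dt[G] = \frac{\sqrt{2} \left(20 \sqrt{8 t + 3} - 3 \sqrt{2}\right)}{4}
d/dt[G] - f(t) = - \frac{3}{2} != 0.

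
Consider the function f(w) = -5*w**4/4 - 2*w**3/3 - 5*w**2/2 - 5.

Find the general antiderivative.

Integrate term by term and add the pieces.
Check: d/dw[w*(-3*w**4 - 2*w**3 - 10*w**2 - 60)/12] = -5*w**4/4 - 2*w**3/3 - 5*w**2/2 - 5 = f(w).

F(w) = w*(-3*w**4 - 2*w**3 - 10*w**2 - 60)/12 + C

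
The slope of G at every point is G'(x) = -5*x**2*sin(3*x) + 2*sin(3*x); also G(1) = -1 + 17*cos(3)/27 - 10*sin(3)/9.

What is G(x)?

The integrand splits into summands that can be handled one at a time.
A general antiderivative is 5*x**2*cos(3*x)/3 - 10*x*sin(3*x)/9 - 28*cos(3*x)/27 + C.
The condition gives C = -1 + 17*cos(3)/27 - 10*sin(3)/9 - (17*cos(3)/27 - 10*sin(3)/9) = -1.
So G(x) = 5*x**2*cos(3*x)/3 - 10*x*sin(3*x)/9 - 28*cos(3*x)/27 - 1.
Check: d/dx[5*x**2*cos(3*x)/3 - 10*x*sin(3*x)/9 - 28*cos(3*x)/27 - 1] = -5*x**2*sin(3*x) + 2*sin(3*x) = G'(x).

G(x) = 5*x**2*cos(3*x)/3 - 10*x*sin(3*x)/9 - 28*cos(3*x)/27 - 1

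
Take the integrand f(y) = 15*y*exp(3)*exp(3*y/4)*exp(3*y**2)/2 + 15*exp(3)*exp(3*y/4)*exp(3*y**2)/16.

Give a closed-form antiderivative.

An antiderivative is F(y) = 5*exp(3)*exp(3*y/4)*exp(3*y**2)/4.

f matches the chain-rule pattern g'(h)*h' with inner function h(y) = 3*y**2 + 3*y/4 + 3; substituting u = h(y) collapses the integral.
Check: d/dy[5*exp(3)*exp(3*y/4)*exp(3*y**2)/4] = 15*y*exp(3)*exp(3*y/4)*exp(3*y**2)/2 + 15*exp(3)*exp(3*y/4)*exp(3*y**2)/16 = f(y).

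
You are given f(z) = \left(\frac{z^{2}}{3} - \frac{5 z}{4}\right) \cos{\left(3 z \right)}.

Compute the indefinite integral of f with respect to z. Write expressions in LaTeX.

Since d/dz undoes antidifferentiation here, F'(z) = f(z) is required of F(z).
Check: d/dz[\frac{36 z^{2} \sin{\left(3 z \right)} - 135 z \sin{\left(3 z \right)} + 24 z \cos{\left(3 z \right)} - 8 \sin{\left(3 z \right)} - 45 \cos{\left(3 z \right)}}{324}] = \frac{z^{2} \cos{\left(3 z \right)}}{3} - \frac{5 z \cos{\left(3 z \right)}}{4}, which equals f(z).

F(z) = \frac{36 z^{2} \sin{\left(3 z \right)} - 135 z \sin{\left(3 z \right)} + 24 z \cos{\left(3 z \right)} - 8 \sin{\left(3 z \right)} - 45 \cos{\left(3 z \right)}}{324} + C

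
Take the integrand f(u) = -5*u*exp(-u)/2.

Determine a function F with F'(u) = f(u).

f has the shape v'r + vr' for v = 5*u/2 + 5/2 and r = exp(-u) — it is the derivative of the product v*r.
Check: d/du[5*(u + 1)*exp(-u)/2] = -5*u*exp(-u)/2 = f(u).

An antiderivative is F(u) = 5*(u + 1)*exp(-u)/2.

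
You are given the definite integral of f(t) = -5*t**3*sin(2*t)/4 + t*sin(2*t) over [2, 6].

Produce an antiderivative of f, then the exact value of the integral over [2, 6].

Integrate term by term and add the pieces.
F(t) = 5*t**3*cos(2*t)/8 - 15*t**2*sin(2*t)/16 - 23*t*cos(2*t)/16 + 23*sin(2*t)/32 is an antiderivative of f.
Check: d/dt[5*t**3*cos(2*t)/8 - 15*t**2*sin(2*t)/16 - 23*t*cos(2*t)/16 + 23*sin(2*t)/32] = -5*t**3*sin(2*t)/4 + t*sin(2*t) = f(t).
F(6) = -1057*sin(12)/32 + 1011*cos(12)/8; F(2) = 17*cos(4)/8 - 97*sin(4)/32.
Integral = F(6) - F(2) = 97*sin(4)/32 - 17*cos(4)/8 - 1057*sin(12)/32 + 1011*cos(12)/8.

Antiderivative: F(t) = 5*t**3*cos(2*t)/8 - 15*t**2*sin(2*t)/16 - 23*t*cos(2*t)/16 + 23*sin(2*t)/32; value = 97*sin(4)/32 - 17*cos(4)/8 - 1057*sin(12)/32 + 1011*cos(12)/8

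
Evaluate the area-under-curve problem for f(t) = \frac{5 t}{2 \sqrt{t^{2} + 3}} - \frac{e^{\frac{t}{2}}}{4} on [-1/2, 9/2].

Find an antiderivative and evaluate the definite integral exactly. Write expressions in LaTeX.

Antiderivative: F(t) = - \frac{- 5 \sqrt{t^{2} + 3} + e^{\frac{t}{2}}}{2}; value = - \frac{e^{\frac{9}{4}}}{2} - \frac{5 \sqrt{13}}{4} + \frac{1}{2 e^{\frac{1}{4}}} + \frac{5 \sqrt{93}}{4}

Integrate term by term and add the pieces.
F(t) = - \frac{- 5 \sqrt{t^{2} + 3} + e^{\frac{t}{2}}}{2} is an antiderivative of f.
Check: d/dt[- \frac{- 5 \sqrt{t^{2} + 3} + e^{\frac{t}{2}}}{2}] = \frac{10 t - \sqrt{t^{2} + 3} e^{\frac{t}{2}}}{4 \sqrt{t^{2} + 3}}, which equals f(t).
F(9/2) = - \frac{e^{\frac{9}{4}}}{2} + \frac{5 \sqrt{93}}{4}; F(-1/2) = - \frac{1}{2 e^{\frac{1}{4}}} + \frac{5 \sqrt{13}}{4}.
Integral = F(9/2) - F(-1/2) = - \frac{e^{\frac{9}{4}}}{2} - \frac{5 \sqrt{13}}{4} + \frac{1}{2 e^{\frac{1}{4}}} + \frac{5 \sqrt{93}}{4}.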